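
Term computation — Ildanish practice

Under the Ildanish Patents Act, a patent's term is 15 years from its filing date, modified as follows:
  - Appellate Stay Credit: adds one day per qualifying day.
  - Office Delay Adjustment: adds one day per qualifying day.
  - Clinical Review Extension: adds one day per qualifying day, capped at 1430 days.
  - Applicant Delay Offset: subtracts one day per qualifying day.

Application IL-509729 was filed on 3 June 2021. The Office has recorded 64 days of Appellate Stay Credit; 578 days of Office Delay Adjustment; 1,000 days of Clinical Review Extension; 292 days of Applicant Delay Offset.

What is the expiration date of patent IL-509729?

February 13, 2040

Base term: filing date + 15 years → 3 June 2036.
Appellate Stay Credit: +64 days → 6 August 2036.
Office Delay Adjustment: +578 days → 7 March 2038.
Clinical Review Extension: 1000 days (within the 1430-day cap) → +1000 days → 1 December 2040.
Applicant Delay Offset: −292 days → 13 February 2040.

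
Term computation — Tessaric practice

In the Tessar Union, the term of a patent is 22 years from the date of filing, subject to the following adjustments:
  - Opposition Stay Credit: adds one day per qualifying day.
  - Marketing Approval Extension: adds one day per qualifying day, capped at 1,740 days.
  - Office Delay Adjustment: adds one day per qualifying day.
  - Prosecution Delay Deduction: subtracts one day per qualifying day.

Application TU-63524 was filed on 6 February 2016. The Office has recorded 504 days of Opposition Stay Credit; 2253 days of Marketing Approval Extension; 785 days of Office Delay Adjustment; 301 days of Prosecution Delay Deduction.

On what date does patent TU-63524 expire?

2045-07-27

Base term: filing date + 22 years → 6 February 2038.
Opposition Stay Credit: +504 days → 25 June 2039.
Marketing Approval Extension: 2253 days claimed exceeds the 1740-day cap, so +1740 days → 30 March 2044.
Office Delay Adjustment: +785 days → 24 May 2046.
Prosecution Delay Deduction: −301 days → 27 July 2045.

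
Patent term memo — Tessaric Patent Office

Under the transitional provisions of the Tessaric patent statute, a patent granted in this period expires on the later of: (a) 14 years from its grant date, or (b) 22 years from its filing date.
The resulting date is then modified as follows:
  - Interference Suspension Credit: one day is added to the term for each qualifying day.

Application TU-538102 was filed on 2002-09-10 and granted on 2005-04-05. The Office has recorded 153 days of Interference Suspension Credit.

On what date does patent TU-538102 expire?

February 10, 2025

(a) grant + 14 years → 5 April 2019.
(b) filing + 22 years → 10 September 2024.
Later of the two: 10 September 2024.
Interference Suspension Credit: +153 days → 10 February 2025.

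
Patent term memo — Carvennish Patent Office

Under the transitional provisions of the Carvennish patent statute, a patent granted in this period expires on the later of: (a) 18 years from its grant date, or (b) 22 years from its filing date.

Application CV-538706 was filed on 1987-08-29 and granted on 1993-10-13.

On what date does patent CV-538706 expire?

(a) grant + 18 years → 13 October 2011.
(b) filing + 22 years → 29 August 2009.
Later of the two: 13 October 2011.

2011-10-13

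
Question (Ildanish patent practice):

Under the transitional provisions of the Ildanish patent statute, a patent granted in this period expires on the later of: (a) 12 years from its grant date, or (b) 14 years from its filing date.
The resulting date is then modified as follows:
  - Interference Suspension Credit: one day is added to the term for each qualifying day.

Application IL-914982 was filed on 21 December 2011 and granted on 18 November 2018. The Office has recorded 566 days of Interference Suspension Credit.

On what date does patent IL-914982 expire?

2032-06-06

(a) grant + 12 years → 18 November 2030.
(b) filing + 14 years → 21 December 2025.
Later of the two: 18 November 2030.
Interference Suspension Credit: +566 days → 6 June 2032.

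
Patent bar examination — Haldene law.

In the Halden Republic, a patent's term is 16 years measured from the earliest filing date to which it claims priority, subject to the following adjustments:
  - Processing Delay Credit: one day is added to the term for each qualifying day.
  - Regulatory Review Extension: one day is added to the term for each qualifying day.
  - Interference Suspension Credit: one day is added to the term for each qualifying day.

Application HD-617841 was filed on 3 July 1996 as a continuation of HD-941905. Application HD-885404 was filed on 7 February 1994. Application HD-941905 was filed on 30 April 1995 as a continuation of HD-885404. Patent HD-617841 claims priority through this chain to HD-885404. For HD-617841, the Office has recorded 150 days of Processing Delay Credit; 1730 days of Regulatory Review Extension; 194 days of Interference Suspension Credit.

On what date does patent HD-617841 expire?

Earliest priority filing: 7 February 1994.
Base term: 7 February 1994 + 16 years → 7 February 2010.
Processing Delay Credit: +150 days → 7 July 2010.
Regulatory Review Extension: +1730 days → 2 April 2015.
Interference Suspension Credit: +194 days → 13 October 2015.

2015-10-13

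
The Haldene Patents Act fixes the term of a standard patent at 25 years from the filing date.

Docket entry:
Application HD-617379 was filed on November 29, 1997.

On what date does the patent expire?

2022-11-29

Filing date + 25 years → 29 November 2022.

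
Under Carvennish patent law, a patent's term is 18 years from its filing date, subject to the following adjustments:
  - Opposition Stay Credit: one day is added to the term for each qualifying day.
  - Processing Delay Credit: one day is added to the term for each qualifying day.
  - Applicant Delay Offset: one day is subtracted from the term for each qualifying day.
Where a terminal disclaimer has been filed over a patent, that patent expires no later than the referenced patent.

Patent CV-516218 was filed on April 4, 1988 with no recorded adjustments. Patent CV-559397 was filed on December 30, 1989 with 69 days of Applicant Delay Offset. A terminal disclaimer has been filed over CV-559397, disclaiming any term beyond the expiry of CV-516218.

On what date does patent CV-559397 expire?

2006-04-04

Natural term of CV-559397:
  Base: filing + 18 years → 30 December 2007.
  Applicant Delay Offset: −69 days → 22 October 2007.
Expiry of referenced patent CV-516218:
  Base: filing + 18 years → 4 April 2006.
Terminal disclaimer: CV-559397 expires on the earlier of 22 October 2007 and 4 April 2006.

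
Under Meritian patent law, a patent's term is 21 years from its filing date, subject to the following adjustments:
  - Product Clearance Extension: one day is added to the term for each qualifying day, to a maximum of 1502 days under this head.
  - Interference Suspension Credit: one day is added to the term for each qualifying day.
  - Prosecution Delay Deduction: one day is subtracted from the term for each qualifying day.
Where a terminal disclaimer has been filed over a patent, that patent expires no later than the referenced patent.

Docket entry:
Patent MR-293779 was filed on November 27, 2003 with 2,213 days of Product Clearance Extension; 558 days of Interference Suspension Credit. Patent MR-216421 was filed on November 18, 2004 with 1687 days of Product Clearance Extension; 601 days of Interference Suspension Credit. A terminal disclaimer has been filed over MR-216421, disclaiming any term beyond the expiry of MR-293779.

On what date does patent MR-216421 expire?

2030-07-19

Natural term of MR-216421:
  Base: filing + 21 years → 18 November 2025.
  Product Clearance Extension: 1687 days claimed exceeds the 1502-day cap, so +1502 days → 29 December 2029.
  Interference Suspension Credit: +601 days → 22 August 2031.
Expiry of referenced patent MR-293779:
  Base: filing + 21 years → 27 November 2024.
  Product Clearance Extension: 2213 days claimed exceeds the 1502-day cap, so +1502 days → 7 January 2029.
  Interference Suspension Credit: +558 days → 19 July 2030.
Terminal disclaimer: MR-216421 expires on the earlier of 22 August 2031 and 19 July 2030.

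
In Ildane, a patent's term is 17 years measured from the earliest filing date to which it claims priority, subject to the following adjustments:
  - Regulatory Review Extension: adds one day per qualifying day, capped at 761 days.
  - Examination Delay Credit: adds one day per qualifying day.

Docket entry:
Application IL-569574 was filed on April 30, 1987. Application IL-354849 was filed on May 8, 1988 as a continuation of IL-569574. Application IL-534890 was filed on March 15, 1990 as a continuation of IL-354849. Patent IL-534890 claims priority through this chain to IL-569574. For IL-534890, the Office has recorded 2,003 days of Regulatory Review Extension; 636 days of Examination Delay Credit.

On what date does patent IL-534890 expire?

February 26, 2008

Earliest priority filing: 30 April 1987.
Base term: 30 April 1987 + 17 years → 30 April 2004.
Regulatory Review Extension: 2003 days claimed exceeds the 761-day cap, so +761 days → 31 May 2006.
Examination Delay Credit: +636 days → 26 February 2008.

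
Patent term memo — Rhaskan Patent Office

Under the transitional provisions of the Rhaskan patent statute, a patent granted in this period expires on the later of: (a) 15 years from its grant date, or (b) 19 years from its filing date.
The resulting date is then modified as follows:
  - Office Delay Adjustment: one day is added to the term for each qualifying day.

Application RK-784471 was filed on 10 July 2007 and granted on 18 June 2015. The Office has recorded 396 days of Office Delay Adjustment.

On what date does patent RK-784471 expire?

(a) grant + 15 years → 18 June 2030.
(b) filing + 19 years → 10 July 2026.
Later of the two: 18 June 2030.
Office Delay Adjustment: +396 days → 19 July 2031.

July 19, 2031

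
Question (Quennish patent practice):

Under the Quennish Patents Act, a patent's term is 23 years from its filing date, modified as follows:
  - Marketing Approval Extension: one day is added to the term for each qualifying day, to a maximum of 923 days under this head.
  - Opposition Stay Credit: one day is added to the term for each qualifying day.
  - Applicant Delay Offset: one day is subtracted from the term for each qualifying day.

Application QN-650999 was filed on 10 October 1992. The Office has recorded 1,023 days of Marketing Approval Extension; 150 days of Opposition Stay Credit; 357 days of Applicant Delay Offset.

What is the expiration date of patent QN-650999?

2017-09-25

Base term: filing date + 23 years → 10 October 2015.
Marketing Approval Extension: 1023 days claimed exceeds the 923-day cap, so +923 days → 20 April 2018.
Opposition Stay Credit: +150 days → 17 September 2018.
Applicant Delay Offset: −357 days → 25 September 2017.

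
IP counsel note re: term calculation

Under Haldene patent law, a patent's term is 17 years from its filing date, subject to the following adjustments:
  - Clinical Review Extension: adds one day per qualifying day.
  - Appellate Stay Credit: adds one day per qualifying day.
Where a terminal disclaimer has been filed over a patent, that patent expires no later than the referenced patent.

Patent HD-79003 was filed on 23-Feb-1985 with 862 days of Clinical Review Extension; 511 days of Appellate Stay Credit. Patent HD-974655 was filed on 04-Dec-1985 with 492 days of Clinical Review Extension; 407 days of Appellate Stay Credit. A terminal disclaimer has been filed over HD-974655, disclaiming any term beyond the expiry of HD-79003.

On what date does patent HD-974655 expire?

Natural term of HD-974655:
  Base: filing + 17 years → 4 December 2002.
  Clinical Review Extension: +492 days → 9 April 2004.
  Appellate Stay Credit: +407 days → 21 May 2005.
Expiry of referenced patent HD-79003:
  Base: filing + 17 years → 23 February 2002.
  Clinical Review Extension: +862 days → 4 July 2004.
  Appellate Stay Credit: +511 days → 27 November 2005.
Terminal disclaimer: HD-974655 expires on the earlier of 21 May 2005 and 27 November 2005.

2005-05-21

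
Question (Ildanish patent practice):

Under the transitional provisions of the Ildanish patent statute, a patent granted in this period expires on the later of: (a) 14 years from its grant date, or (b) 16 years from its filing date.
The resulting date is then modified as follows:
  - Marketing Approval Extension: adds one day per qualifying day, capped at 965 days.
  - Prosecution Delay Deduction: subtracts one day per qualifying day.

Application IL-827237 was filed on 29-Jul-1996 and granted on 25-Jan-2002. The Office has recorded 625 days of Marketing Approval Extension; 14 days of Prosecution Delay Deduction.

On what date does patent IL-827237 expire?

2017-09-27

(a) grant + 14 years → 25 January 2016.
(b) filing + 16 years → 29 July 2012.
Later of the two: 25 January 2016.
Marketing Approval Extension: 625 days (within the 965-day cap) → +625 days → 11 October 2017.
Prosecution Delay Deduction: −14 days → 27 September 2017.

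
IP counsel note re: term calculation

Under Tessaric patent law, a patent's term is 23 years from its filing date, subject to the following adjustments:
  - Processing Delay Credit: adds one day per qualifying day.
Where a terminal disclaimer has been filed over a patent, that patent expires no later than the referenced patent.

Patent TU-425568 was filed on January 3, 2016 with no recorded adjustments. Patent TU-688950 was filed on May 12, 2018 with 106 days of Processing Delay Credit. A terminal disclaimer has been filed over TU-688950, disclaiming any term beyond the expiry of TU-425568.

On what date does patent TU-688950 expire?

January 3, 2039

Natural term of TU-688950:
  Base: filing + 23 years → 12 May 2041.
  Processing Delay Credit: +106 days → 26 August 2041.
Expiry of referenced patent TU-425568:
  Base: filing + 23 years → 3 January 2039.
Terminal disclaimer: TU-688950 expires on the earlier of 26 August 2041 and 3 January 2039.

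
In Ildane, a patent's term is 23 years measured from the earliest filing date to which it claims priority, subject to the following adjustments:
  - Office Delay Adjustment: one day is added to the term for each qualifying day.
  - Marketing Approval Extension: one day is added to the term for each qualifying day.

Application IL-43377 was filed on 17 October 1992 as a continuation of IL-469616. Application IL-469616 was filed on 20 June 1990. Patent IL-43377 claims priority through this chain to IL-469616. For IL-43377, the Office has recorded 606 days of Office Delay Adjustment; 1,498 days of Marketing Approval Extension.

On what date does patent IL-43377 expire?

Earliest priority filing: 20 June 1990.
Base term: 20 June 1990 + 23 years → 20 June 2013.
Office Delay Adjustment: +606 days → 16 February 2015.
Marketing Approval Extension: +1498 days → 25 March 2019.

2019-03-25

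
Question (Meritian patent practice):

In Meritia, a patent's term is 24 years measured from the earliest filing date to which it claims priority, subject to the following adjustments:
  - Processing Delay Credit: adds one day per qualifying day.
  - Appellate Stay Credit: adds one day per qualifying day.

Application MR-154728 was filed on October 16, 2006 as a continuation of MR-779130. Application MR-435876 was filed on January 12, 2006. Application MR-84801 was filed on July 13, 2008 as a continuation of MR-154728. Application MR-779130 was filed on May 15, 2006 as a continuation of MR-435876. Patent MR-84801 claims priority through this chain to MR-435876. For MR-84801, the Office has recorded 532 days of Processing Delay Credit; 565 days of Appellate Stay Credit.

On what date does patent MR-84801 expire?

Earliest priority filing: 12 January 2006.
Base term: 12 January 2006 + 24 years → 12 January 2030.
Processing Delay Credit: +532 days → 28 June 2031.
Appellate Stay Credit: +565 days → 13 January 2033.

January 13, 2033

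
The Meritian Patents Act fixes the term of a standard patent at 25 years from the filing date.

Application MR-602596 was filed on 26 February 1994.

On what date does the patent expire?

Filing date + 25 years → 26 February 2019.

2019-02-26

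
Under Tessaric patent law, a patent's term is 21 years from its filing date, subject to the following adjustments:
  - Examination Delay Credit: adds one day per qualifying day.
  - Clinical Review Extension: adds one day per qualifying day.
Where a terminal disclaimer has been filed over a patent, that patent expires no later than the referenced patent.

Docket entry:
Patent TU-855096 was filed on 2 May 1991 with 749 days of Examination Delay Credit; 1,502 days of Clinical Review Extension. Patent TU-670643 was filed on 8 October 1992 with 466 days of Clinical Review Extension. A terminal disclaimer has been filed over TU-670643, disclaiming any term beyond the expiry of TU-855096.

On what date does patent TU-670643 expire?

Natural term of TU-670643:
  Base: filing + 21 years → 8 October 2013.
  Clinical Review Extension: +466 days → 17 January 2015.
Expiry of referenced patent TU-855096:
  Base: filing + 21 years → 2 May 2012.
  Examination Delay Credit: +749 days → 21 May 2014.
  Clinical Review Extension: +1502 days → 1 July 2018.
Terminal disclaimer: TU-670643 expires on the earlier of 17 January 2015 and 1 July 2018.

January 17, 2015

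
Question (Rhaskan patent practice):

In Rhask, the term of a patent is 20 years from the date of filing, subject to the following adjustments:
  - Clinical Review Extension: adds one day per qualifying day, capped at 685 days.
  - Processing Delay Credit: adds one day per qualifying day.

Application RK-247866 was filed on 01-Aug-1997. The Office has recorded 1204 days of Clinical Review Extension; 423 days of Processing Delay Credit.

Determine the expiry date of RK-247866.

August 13, 2020

Base term: filing date + 20 years → 1 August 2017.
Clinical Review Extension: 1204 days claimed exceeds the 685-day cap, so +685 days → 17 June 2019.
Processing Delay Credit: +423 days → 13 August 2020.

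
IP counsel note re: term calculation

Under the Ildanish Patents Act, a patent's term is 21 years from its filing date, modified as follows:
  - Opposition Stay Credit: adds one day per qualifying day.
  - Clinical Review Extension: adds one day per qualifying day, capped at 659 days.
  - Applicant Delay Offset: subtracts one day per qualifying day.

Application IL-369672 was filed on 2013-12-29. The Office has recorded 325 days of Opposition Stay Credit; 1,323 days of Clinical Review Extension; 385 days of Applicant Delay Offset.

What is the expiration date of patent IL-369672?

Base term: filing date + 21 years → 29 December 2034.
Opposition Stay Credit: +325 days → 19 November 2035.
Clinical Review Extension: 1323 days claimed exceeds the 659-day cap, so +659 days → 8 September 2037.
Applicant Delay Offset: −385 days → 19 August 2036.

August 19, 2036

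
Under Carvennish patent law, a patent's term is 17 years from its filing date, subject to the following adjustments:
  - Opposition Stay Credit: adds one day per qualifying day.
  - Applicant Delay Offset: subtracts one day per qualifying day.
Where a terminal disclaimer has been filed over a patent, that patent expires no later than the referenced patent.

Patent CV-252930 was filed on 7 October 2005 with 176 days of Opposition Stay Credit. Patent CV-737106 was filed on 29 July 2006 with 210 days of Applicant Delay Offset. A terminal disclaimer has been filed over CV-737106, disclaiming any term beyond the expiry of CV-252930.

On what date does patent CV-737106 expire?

2022-12-31

Natural term of CV-737106:
  Base: filing + 17 years → 29 July 2023.
  Applicant Delay Offset: −210 days → 31 December 2022.
Expiry of referenced patent CV-252930:
  Base: filing + 17 years → 7 October 2022.
  Opposition Stay Credit: +176 days → 1 April 2023.
Terminal disclaimer: CV-737106 expires on the earlier of 31 December 2022 and 1 April 2023.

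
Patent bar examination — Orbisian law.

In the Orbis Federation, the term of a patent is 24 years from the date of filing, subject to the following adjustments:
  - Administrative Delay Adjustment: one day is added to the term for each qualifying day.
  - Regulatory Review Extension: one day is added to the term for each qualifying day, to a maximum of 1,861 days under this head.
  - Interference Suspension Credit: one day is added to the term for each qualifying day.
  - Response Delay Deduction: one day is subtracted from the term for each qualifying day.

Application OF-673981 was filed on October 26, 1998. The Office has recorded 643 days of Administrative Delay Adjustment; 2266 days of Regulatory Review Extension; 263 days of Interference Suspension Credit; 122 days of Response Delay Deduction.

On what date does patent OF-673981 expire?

2030-01-22

Base term: filing date + 24 years → 26 October 2022.
Administrative Delay Adjustment: +643 days → 30 July 2024.
Regulatory Review Extension: 2266 days claimed exceeds the 1861-day cap, so +1861 days → 3 September 2029.
Interference Suspension Credit: +263 days → 24 May 2030.
Response Delay Deduction: −122 days → 22 January 2030.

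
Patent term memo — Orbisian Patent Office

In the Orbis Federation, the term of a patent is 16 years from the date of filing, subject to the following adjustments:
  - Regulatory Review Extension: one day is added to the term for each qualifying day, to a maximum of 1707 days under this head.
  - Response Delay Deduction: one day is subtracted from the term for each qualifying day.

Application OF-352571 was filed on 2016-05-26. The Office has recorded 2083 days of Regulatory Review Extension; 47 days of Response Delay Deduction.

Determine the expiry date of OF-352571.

2036-12-11

Base term: filing date + 16 years → 26 May 2032.
Regulatory Review Extension: 2083 days claimed exceeds the 1707-day cap, so +1707 days → 27 January 2037.
Response Delay Deduction: −47 days → 11 December 2036.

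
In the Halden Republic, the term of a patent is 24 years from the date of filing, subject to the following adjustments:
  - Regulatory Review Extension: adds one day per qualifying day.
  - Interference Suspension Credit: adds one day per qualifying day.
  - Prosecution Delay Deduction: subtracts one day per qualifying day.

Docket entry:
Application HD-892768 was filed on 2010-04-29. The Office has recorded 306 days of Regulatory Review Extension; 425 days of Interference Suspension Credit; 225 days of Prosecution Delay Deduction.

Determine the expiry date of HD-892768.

Base term: filing date + 24 years → 29 April 2034.
Regulatory Review Extension: +306 days → 1 March 2035.
Interference Suspension Credit: +425 days → 29 April 2036.
Prosecution Delay Deduction: −225 days → 17 September 2035.

2035-09-17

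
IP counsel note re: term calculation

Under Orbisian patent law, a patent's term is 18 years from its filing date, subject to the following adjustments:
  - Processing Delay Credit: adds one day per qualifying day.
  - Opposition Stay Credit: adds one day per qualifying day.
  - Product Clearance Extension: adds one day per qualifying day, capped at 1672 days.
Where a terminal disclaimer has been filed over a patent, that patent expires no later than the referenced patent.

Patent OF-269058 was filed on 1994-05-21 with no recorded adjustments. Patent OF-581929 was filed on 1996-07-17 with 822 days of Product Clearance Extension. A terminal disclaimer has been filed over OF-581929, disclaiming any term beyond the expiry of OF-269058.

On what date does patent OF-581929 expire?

2012-05-21

Natural term of OF-581929:
  Base: filing + 18 years → 17 July 2014.
  Product Clearance Extension: 822 days (within the 1672-day cap) → +822 days → 16 October 2016.
Expiry of referenced patent OF-269058:
  Base: filing + 18 years → 21 May 2012.
Terminal disclaimer: OF-581929 expires on the earlier of 16 October 2016 and 21 May 2012.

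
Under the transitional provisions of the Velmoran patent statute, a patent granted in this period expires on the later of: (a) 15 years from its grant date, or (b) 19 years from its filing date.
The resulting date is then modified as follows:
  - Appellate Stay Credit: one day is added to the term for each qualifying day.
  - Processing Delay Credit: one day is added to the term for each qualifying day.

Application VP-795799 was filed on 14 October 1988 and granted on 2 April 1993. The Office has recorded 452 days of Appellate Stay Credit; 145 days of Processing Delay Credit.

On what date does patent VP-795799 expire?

(a) grant + 15 years → 2 April 2008.
(b) filing + 19 years → 14 October 2007.
Later of the two: 2 April 2008.
Appellate Stay Credit: +452 days → 28 June 2009.
Processing Delay Credit: +145 days → 20 November 2009.

November 20, 2009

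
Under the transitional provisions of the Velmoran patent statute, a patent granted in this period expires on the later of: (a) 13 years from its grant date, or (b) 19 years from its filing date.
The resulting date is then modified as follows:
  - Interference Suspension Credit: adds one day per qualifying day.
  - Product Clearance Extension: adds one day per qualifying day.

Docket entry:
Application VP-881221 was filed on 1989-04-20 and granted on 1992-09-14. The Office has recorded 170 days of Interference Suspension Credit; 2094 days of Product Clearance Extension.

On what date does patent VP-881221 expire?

2014-07-02

(a) grant + 13 years → 14 September 2005.
(b) filing + 19 years → 20 April 2008.
Later of the two: 20 April 2008.
Interference Suspension Credit: +170 days → 7 October 2008.
Product Clearance Extension: +2094 days → 2 July 2014.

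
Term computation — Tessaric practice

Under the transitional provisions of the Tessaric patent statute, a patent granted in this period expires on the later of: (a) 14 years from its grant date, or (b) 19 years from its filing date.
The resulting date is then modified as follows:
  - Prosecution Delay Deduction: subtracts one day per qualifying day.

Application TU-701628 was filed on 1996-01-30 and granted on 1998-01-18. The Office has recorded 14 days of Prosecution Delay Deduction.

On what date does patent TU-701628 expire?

January 16, 2015

(a) grant + 14 years → 18 January 2012.
(b) filing + 19 years → 30 January 2015.
Later of the two: 30 January 2015.
Prosecution Delay Deduction: −14 days → 16 January 2015.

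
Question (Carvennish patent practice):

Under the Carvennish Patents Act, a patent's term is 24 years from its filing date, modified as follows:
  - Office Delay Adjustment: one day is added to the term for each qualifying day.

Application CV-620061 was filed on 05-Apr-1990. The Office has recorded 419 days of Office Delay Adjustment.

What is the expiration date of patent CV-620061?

2015-05-29

Base term: filing date + 24 years → 5 April 2014.
Office Delay Adjustment: +419 days → 29 May 2015.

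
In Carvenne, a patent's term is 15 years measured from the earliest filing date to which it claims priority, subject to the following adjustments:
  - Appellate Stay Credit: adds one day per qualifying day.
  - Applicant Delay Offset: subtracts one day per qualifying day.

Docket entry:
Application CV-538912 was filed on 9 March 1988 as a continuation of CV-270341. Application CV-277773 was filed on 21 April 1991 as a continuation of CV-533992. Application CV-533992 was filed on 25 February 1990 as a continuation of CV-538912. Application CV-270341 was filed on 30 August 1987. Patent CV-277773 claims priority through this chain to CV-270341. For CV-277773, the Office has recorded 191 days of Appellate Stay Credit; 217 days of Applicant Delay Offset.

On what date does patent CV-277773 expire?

August 4, 2002

Earliest priority filing: 30 August 1987.
Base term: 30 August 1987 + 15 years → 30 August 2002.
Appellate Stay Credit: +191 days → 9 March 2003.
Applicant Delay Offset: −217 days → 4 August 2002.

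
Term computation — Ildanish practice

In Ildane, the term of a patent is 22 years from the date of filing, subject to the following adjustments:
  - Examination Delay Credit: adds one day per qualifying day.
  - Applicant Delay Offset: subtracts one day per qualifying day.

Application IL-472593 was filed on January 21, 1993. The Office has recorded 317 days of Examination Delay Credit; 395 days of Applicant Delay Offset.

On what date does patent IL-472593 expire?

Base term: filing date + 22 years → 21 January 2015.
Examination Delay Credit: +317 days → 4 December 2015.
Applicant Delay Offset: −395 days → 4 November 2014.

November 4, 2014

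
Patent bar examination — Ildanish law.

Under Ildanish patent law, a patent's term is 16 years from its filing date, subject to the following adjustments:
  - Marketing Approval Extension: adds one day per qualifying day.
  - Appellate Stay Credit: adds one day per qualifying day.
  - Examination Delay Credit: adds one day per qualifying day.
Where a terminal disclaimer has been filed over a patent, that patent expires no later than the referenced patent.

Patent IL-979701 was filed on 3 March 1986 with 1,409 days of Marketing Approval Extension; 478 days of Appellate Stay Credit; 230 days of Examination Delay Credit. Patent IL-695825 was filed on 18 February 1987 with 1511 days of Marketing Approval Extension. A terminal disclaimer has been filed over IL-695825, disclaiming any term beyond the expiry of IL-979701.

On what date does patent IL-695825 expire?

Natural term of IL-695825:
  Base: filing + 16 years → 18 February 2003.
  Marketing Approval Extension: +1511 days → 9 April 2007.
Expiry of referenced patent IL-979701:
  Base: filing + 16 years → 3 March 2002.
  Marketing Approval Extension: +1409 days → 10 January 2006.
  Appellate Stay Credit: +478 days → 3 May 2007.
  Examination Delay Credit: +230 days → 19 December 2007.
Terminal disclaimer: IL-695825 expires on the earlier of 9 April 2007 and 19 December 2007.

April 9, 2007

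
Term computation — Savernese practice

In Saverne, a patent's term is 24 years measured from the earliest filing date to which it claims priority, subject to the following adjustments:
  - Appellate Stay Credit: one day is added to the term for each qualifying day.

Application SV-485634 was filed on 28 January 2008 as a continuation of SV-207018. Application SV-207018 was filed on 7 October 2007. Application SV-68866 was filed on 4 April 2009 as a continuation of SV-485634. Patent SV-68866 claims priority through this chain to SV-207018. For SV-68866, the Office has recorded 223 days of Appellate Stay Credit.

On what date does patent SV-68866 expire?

2032-05-17

Earliest priority filing: 7 October 2007.
Base term: 7 October 2007 + 24 years → 7 October 2031.
Appellate Stay Credit: +223 days → 17 May 2032.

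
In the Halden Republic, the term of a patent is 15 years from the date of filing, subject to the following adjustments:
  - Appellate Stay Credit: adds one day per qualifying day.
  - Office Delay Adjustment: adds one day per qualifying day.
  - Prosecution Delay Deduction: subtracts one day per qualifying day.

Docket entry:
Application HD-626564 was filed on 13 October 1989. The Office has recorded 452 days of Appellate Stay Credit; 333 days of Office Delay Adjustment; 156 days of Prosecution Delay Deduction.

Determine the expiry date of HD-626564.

Base term: filing date + 15 years → 13 October 2004.
Appellate Stay Credit: +452 days → 8 January 2006.
Office Delay Adjustment: +333 days → 7 December 2006.
Prosecution Delay Deduction: −156 days → 4 July 2006.

July 4, 2006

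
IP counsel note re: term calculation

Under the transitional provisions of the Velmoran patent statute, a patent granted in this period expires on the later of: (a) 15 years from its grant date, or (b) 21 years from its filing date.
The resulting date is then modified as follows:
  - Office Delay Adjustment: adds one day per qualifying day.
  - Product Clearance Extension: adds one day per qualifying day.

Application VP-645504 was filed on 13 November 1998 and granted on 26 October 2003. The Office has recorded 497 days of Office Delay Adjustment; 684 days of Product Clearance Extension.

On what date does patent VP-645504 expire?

(a) grant + 15 years → 26 October 2018.
(b) filing + 21 years → 13 November 2019.
Later of the two: 13 November 2019.
Office Delay Adjustment: +497 days → 24 March 2021.
Product Clearance Extension: +684 days → 6 February 2023.

February 6, 2023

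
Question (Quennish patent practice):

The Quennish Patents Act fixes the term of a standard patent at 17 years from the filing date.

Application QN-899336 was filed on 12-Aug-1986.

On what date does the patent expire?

2003-08-12

Filing date + 17 years → 12 August 2003.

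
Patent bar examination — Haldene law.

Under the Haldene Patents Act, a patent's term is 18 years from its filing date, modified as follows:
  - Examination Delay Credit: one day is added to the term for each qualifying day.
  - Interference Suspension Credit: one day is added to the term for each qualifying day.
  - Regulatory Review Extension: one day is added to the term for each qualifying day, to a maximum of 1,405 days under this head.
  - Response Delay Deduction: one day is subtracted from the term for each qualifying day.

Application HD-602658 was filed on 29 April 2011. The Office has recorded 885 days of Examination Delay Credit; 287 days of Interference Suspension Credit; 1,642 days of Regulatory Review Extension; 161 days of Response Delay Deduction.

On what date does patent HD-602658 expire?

2035-12-10

Base term: filing date + 18 years → 29 April 2029.
Examination Delay Credit: +885 days → 1 October 2031.
Interference Suspension Credit: +287 days → 14 July 2032.
Regulatory Review Extension: 1642 days claimed exceeds the 1405-day cap, so +1405 days → 19 May 2036.
Response Delay Deduction: −161 days → 10 December 2035.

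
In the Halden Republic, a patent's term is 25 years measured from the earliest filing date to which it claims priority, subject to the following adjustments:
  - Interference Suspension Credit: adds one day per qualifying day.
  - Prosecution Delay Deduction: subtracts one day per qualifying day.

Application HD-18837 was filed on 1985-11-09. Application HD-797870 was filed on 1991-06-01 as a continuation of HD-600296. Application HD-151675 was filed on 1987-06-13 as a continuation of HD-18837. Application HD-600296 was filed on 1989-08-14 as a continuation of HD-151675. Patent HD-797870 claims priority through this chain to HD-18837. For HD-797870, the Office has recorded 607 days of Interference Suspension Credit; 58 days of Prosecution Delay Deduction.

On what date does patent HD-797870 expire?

Earliest priority filing: 9 November 1985.
Base term: 9 November 1985 + 25 years → 9 November 2010.
Interference Suspension Credit: +607 days → 8 July 2012.
Prosecution Delay Deduction: −58 days → 11 May 2012.

2012-05-11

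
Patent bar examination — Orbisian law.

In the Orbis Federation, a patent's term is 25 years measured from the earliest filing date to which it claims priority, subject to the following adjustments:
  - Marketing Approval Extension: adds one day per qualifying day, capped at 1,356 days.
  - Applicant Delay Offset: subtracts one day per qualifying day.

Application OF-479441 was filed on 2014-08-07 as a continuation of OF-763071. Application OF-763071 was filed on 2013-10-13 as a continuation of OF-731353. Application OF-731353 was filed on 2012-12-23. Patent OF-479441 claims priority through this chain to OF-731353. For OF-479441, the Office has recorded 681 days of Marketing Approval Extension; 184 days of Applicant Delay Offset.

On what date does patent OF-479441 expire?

Earliest priority filing: 23 December 2012.
Base term: 23 December 2012 + 25 years → 23 December 2037.
Marketing Approval Extension: 681 days (within the 1356-day cap) → +681 days → 4 November 2039.
Applicant Delay Offset: −184 days → 4 May 2039.

May 4, 2039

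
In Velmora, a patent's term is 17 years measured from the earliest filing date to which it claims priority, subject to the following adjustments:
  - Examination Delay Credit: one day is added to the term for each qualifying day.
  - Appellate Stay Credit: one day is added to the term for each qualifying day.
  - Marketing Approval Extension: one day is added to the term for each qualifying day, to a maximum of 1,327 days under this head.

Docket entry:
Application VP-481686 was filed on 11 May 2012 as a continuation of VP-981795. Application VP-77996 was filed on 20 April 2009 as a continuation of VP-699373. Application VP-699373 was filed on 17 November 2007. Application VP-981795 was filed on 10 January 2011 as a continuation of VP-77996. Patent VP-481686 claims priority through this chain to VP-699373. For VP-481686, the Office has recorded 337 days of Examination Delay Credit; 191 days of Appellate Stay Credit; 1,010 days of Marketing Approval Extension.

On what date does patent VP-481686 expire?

2029-02-02

Earliest priority filing: 17 November 2007.
Base term: 17 November 2007 + 17 years → 17 November 2024.
Examination Delay Credit: +337 days → 20 October 2025.
Appellate Stay Credit: +191 days → 29 April 2026.
Marketing Approval Extension: 1010 days (within the 1327-day cap) → +1010 days → 2 February 2029.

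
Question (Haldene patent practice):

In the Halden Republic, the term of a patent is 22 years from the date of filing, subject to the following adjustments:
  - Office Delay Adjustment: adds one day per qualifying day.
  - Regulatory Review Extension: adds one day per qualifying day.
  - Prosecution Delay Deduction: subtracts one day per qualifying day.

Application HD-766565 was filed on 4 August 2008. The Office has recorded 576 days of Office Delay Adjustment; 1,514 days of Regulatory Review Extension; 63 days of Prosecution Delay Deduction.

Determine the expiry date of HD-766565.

Base term: filing date + 22 years → 4 August 2030.
Office Delay Adjustment: +576 days → 2 March 2032.
Regulatory Review Extension: +1514 days → 24 April 2036.
Prosecution Delay Deduction: −63 days → 21 February 2036.

February 21, 2036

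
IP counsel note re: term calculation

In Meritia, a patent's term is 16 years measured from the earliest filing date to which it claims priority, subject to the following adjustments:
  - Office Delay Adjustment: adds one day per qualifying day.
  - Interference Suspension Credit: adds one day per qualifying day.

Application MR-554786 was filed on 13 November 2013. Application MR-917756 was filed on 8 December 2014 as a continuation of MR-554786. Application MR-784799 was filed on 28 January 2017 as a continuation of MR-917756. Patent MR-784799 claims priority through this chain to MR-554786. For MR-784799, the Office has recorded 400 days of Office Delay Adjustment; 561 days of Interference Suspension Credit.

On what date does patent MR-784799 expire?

Earliest priority filing: 13 November 2013.
Base term: 13 November 2013 + 16 years → 13 November 2029.
Office Delay Adjustment: +400 days → 18 December 2030.
Interference Suspension Credit: +561 days → 1 July 2032.

July 1, 2032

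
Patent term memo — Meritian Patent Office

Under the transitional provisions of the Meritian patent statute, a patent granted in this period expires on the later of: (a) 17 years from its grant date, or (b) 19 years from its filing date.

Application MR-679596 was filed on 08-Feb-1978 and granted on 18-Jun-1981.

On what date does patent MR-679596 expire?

(a) grant + 17 years → 18 June 1998.
(b) filing + 19 years → 8 February 1997.
Later of the two: 18 June 1998.

June 18, 1998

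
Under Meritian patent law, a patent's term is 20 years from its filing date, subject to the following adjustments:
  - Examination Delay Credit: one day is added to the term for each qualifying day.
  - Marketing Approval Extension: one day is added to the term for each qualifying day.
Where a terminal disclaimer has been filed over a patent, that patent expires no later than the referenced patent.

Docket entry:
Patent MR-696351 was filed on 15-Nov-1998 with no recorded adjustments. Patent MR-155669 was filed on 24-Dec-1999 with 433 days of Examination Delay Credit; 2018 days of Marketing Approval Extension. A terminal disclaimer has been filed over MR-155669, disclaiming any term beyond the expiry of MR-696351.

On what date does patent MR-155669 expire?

November 15, 2018

Natural term of MR-155669:
  Base: filing + 20 years → 24 December 2019.
  Examination Delay Credit: +433 days → 1 March 2021.
  Marketing Approval Extension: +2018 days → 9 September 2026.
Expiry of referenced patent MR-696351:
  Base: filing + 20 years → 15 November 2018.
Terminal disclaimer: MR-155669 expires on the earlier of 9 September 2026 and 15 November 2018.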